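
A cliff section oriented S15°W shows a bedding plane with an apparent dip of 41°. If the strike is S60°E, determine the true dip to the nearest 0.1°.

β = acute angle between strike S60°E and section S15°W = 75°.
tan δ = tan α / sin β = tan 41° / sin 75° = 0.8693 / 0.9659 = 0.9000
true dip = arctan 0.9000 = 41.99°

42.0°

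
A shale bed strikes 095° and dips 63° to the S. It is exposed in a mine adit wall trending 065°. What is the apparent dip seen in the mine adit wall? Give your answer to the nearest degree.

44°

Angle between strike (095°) and section (065°): β = 30°.
tan α = tan 63° × sin 30° = 1.9626 × 0.5000 = 0.9813
apparent dip = arctan 0.9813 = 44.46°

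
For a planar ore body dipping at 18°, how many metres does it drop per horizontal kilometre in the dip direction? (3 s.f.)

drop per km = 1000 × tan 18° = 1000 × 0.3249

325 m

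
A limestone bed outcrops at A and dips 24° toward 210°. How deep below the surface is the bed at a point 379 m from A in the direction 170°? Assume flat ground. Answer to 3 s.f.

The hole lies 40° from the dip direction, so the down-dip offset is 379 × cos 40° = 290.33 m.
Depth = down-dip offset × tan(dip) = 290.33 × tan 24° = 290.33 × 0.4452
Depth = 129.26 m

129 m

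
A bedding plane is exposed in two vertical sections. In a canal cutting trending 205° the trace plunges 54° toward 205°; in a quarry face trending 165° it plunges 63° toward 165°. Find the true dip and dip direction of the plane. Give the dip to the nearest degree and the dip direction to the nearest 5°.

true dip 63°, dip direction 160°

Represent each trace as a vector plunging at its apparent dip toward its trend (east-north-up frame): v₁ = (-0.248, -0.533, -0.809), v₂ = (0.118, -0.439, -0.891).
Cross product v₁ × v₂ gives the pole to the plane: n ∝ (0.120, -0.316, 0.172).
Dip δ = arctan(|n_h|/n_z) = arctan(0.338/0.172) = 63.1°.
Dip direction = atan2(0.120, -0.316) = 159° (azimuth of n's horizontal projection).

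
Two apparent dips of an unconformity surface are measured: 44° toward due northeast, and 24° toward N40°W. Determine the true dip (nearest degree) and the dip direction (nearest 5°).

Each apparent-dip line lies in the plane. As unit vectors (x east, y north, z up), v₁ plunges 44°→due northeast and v₂ plunges 24°→N40°W.
The plane normal is n = v₁ × v₂ ∝ (0.279, 0.615, 0.655).
Dip δ = arctan(|n_h|/n_z) = arctan(0.675/0.655) = 45.9°.
Dip direction = azimuth of (n_x, n_y) = atan2(0.279, 0.615) = 24°.

true dip 46°, dip direction 025°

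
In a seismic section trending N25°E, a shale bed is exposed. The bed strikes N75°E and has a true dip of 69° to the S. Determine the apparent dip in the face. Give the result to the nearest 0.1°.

The strike is N75°E and the section trends N25°E; the acute angle between them is β = 50°.
tan(apparent dip) = tan 69° · sin 50° = 1.9956
α = arctan(1.9956) = 63.38°

63.4°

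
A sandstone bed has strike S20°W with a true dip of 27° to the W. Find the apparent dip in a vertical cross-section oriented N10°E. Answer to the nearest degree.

The strike is S20°W and the section trends N10°E; the acute angle between them is β = 10°.
tan(apparent dip) = tan 27° · sin 10° = 0.0885
apparent dip = arctan 0.0885 = 5.06°

5°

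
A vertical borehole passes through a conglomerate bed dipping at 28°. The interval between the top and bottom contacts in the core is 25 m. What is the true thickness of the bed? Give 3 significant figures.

22.1 m

True thickness t = h · cos(dip) = 25 × cos 28°
t = 25 × 0.8829 = 22.074 m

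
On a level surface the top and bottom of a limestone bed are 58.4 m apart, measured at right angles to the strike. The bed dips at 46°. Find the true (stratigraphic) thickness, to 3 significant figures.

42.0 m

True thickness t = w · sin(dip) = 58.4 × sin 46°
t = 58.4 × 0.7193 = 42.009 m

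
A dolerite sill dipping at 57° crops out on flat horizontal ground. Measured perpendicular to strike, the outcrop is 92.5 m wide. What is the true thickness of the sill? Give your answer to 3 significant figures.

True thickness t = w · sin(dip) = 92.5 × sin 57°
t = 92.5 × 0.8387 = 77.577 m

77.6 m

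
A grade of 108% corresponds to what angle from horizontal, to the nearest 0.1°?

tan θ = 108/100 = 1.0800
θ = arctan(1.0800) = 47.20°

47.2°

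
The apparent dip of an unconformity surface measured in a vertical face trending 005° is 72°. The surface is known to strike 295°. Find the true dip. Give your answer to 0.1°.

The section is 70° from the strike.
tan(true dip) = tan 72° / sin 70° = 3.2752
true dip = arctan 3.2752 = 73.02°

73.0°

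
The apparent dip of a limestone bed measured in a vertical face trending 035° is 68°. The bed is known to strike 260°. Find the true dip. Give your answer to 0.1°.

β = acute angle between strike 260° and section 035° = 45°.
tan(true dip) = tan 68° / sin 45° = 3.5003
true dip = arctan 3.5003 = 74.06°

74.1°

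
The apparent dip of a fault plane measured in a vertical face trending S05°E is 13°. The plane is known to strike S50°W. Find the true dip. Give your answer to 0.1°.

β = acute angle between strike S50°W and section S05°E = 55°.
tan δ = tan α / sin β = tan 13° / sin 55° = 0.2309 / 0.8192 = 0.2818
true dip = arctan 0.2818 = 15.74°

15.7°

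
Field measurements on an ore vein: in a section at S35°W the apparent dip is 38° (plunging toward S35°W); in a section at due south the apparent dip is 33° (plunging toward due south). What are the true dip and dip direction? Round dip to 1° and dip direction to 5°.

true dip 38°, dip direction 215°

Each apparent-dip line lies in the plane. As unit vectors (x east, y north, z up), v₁ plunges 38°→S35°W and v₂ plunges 33°→due south.
Cross product v₁ × v₂ gives the pole to the plane: n ∝ (-0.165, -0.246, 0.379).
Dip δ = arctan(|n_h|/n_z) = arctan(0.296/0.379) = 38.0°.
Dip direction = atan2(-0.165, -0.246) = 214° (azimuth of n's horizontal projection).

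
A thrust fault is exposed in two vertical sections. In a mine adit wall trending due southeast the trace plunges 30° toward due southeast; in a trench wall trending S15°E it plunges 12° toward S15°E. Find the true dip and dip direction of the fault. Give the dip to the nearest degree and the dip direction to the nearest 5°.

true dip 39°, dip direction 090°

Represent each trace as a vector plunging at its apparent dip toward its trend (east-north-up frame): v₁ = (0.612, -0.612, -0.500), v₂ = (0.253, -0.945, -0.208).
n = v₁ × v₂ = (0.345, -0.001, 0.424) (taken with n_z > 0).
Dip δ = arctan(|n_h|/n_z) = arctan(0.345/0.424) = 39.2°.
Dip direction = azimuth of (n_x, n_y) = atan2(0.345, -0.001) = 90°.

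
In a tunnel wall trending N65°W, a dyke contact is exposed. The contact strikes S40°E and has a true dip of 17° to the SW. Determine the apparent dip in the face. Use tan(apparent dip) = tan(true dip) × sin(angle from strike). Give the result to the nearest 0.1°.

The strike is S40°E and the section trends N65°W; the acute angle between them is β = 25°.
tan α = tan 17° × sin 25° = 0.3057 × 0.4226 = 0.1292
apparent dip = arctan 0.1292 = 7.36°

7.4°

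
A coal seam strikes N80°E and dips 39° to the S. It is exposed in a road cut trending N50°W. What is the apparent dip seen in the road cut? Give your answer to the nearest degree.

32°

Angle between strike (N80°E) and section (N50°W): β = 50°.
tan α = tan 39° × sin 50° = 0.8098 × 0.7660 = 0.6203
apparent dip = arctan 0.6203 = 31.81°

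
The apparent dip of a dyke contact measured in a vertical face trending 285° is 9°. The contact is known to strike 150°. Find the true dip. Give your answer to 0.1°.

The section is 45° from the strike.
tan δ = tan α / sin β = tan 9° / sin 45° = 0.1584 / 0.7071 = 0.2240
δ = arctan(0.2240) = 12.63°

12.6°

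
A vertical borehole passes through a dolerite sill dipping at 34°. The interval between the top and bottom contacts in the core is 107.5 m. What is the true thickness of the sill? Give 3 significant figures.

True thickness t = h · cos(dip) = 107.5 × cos 34°
t = 107.5 × 0.8290 = 89.122 m

89.1 m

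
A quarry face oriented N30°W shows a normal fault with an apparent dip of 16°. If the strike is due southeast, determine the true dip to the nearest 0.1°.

47.9°

The section is 15° from the strike.
tan(true dip) = tan 16° / sin 15° = 1.1079
δ = arctan(1.1079) = 47.93°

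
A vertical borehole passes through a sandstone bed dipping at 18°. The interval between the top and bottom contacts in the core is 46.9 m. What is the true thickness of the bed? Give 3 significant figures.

True thickness t = h · cos(dip) = 46.9 × cos 18°
t = 46.9 × 0.9511 = 44.605 m

44.6 m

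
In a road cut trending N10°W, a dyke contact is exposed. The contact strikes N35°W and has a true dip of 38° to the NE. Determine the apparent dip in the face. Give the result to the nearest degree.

18°

The section lies 25° from the strike.
tan(apparent dip) = tan 38° · sin 25° = 0.3302
apparent dip = arctan 0.3302 = 18.27°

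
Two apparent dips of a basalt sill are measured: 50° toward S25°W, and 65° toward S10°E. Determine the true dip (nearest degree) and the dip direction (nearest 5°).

Each apparent-dip line lies in the plane. As unit vectors (x east, y north, z up), v₁ plunges 50°→S25°W and v₂ plunges 65°→S10°E.
n = v₁ × v₂ = (0.209, -0.302, 0.156) (taken with n_z > 0).
True dip = arccos(n_z / |n|) = arccos(0.3902) = 67.0°.
Dip direction = azimuth of (n_x, n_y) = atan2(0.209, -0.302) = 145°.

true dip 67°, dip direction 145°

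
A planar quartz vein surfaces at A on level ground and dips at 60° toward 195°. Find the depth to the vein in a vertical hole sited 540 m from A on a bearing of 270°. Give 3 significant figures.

The hole lies 75° from the dip direction, so the down-dip offset is 540 × cos 75° = 139.76 m.
Depth = down-dip offset × tan(dip) = 139.76 × tan 60° = 139.76 × 1.7321
Depth = 242.08 m

242 m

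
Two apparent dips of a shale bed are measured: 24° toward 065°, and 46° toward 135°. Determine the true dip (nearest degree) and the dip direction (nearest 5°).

Represent each trace as a vector plunging at its apparent dip toward its trend (east-north-up frame): v₁ = (0.828, 0.386, -0.407), v₂ = (0.491, -0.491, -0.719).
Cross product v₁ × v₂ gives the pole to the plane: n ∝ (0.478, -0.396, 0.596).
True dip = arccos(n_z / |n|) = arccos(0.6931) = 46.1°.
Dip direction = azimuth of (n_x, n_y) = atan2(0.478, -0.396) = 130°.

true dip 46°, dip direction 130°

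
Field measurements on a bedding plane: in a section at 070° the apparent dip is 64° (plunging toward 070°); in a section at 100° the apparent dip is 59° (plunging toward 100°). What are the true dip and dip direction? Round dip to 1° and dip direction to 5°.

true dip 64°, dip direction 065°

Each apparent-dip line lies in the plane. As unit vectors (x east, y north, z up), v₁ plunges 64°→070° and v₂ plunges 59°→100°.
n = v₁ × v₂ = (0.209, 0.103, 0.113) (taken with n_z > 0).
tan δ = √(n_x²+n_y²)/n_z = 0.233/0.113, so δ = 64.1°.
Dip direction = azimuth of (n_x, n_y) = atan2(0.209, 0.103) = 64°.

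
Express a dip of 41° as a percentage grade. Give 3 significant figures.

grade % = 100 × tan 41° = 100 × 0.8693

86.9%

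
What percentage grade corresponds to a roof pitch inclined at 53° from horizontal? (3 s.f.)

grade % = 100 × tan 53° = 100 × 1.3270

133%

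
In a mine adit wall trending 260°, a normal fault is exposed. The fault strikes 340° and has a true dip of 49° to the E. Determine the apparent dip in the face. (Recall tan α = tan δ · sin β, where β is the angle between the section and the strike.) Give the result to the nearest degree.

49°

The strike is 340° and the section trends 260°; the acute angle between them is β = 80°.
tan(apparent dip) = tan 49° · sin 80° = 1.1329
apparent dip = arctan 1.1329 = 48.57°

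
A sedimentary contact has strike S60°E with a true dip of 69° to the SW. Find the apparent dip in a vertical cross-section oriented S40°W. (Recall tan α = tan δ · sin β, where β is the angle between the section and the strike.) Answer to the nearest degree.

Angle between strike (S60°E) and section (S40°W): β = 80°.
tan α = tan 69° × sin 80° = 2.6051 × 0.9848 = 2.5655
α = arctan(2.5655) = 68.70°

69°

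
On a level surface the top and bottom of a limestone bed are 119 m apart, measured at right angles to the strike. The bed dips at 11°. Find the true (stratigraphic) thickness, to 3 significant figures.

22.7 m

True thickness t = w · sin(dip) = 119 × sin 11°
t = 119 × 0.1908 = 22.706 m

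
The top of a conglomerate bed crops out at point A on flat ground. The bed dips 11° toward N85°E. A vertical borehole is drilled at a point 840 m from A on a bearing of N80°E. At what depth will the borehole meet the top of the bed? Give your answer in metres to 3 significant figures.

The hole lies 5° from the dip direction, so the down-dip offset is 840 × cos 5° = 836.80 m.
Depth = down-dip offset × tan(dip) = 836.80 × tan 11° = 836.80 × 0.1944
Depth = 162.66 m

163 m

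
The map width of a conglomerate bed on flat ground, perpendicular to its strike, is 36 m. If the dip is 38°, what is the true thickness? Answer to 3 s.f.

22.2 m

True thickness t = w · sin(dip) = 36 × sin 38°
t = 36 × 0.6157 = 22.164 m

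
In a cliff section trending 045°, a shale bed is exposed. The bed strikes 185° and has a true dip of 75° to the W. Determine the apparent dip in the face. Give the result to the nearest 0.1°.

67.4°

The section lies 40° from the strike.
tan(apparent dip) = tan 75° · sin 40° = 2.3989
α = arctan(2.3989) = 67.37°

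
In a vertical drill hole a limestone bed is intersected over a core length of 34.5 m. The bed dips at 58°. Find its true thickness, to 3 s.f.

True thickness t = h · cos(dip) = 34.5 × cos 58°
t = 34.5 × 0.5299 = 18.282 m

18.3 m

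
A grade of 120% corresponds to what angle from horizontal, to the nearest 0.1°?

tan θ = 120/100 = 1.2000
θ = arctan(1.2000) = 50.19°

50.2°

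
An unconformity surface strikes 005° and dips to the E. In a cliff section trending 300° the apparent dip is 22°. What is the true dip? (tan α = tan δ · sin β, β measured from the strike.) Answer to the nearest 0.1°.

24.0°

The section is 65° from the strike.
tan(true dip) = tan 22° / sin 65° = 0.4458
δ = arctan(0.4458) = 24.03°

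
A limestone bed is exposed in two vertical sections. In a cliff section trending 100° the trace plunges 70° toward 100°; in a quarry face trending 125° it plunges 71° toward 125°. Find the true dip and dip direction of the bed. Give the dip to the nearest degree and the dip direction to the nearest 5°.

true dip 71°, dip direction 120°

Represent each trace as a vector plunging at its apparent dip toward its trend (east-north-up frame): v₁ = (0.337, -0.059, -0.940), v₂ = (0.267, -0.187, -0.946).
n = v₁ × v₂ = (0.119, -0.068, 0.047) (taken with n_z > 0).
tan δ = √(n_x²+n_y²)/n_z = 0.137/0.047, so δ = 71.1°.
The horizontal component of n points toward azimuth atan2(n_x, n_y) = 120°, the dip direction.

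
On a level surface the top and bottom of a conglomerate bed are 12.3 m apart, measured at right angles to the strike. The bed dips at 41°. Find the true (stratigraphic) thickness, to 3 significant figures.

8.07 m

True thickness t = w · sin(dip) = 12.3 × sin 41°
t = 12.3 × 0.6561 = 8.070 m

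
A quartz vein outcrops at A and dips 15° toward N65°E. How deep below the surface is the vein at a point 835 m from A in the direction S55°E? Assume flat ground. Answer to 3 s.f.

112 m

The hole lies 60° from the dip direction, so the down-dip offset is 835 × cos 60° = 417.50 m.
Depth = down-dip offset × tan(dip) = 417.50 × tan 15° = 417.50 × 0.2679
Depth = 111.87 m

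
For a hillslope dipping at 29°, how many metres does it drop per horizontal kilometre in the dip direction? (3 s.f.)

554 m

drop per km = 1000 × tan 29° = 1000 × 0.5543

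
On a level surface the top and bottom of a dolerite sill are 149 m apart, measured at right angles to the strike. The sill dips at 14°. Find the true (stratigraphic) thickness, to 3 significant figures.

True thickness t = w · sin(dip) = 149 × sin 14°
t = 149 × 0.2419 = 36.046 m

36.0 m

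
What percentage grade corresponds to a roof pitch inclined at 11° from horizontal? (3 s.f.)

19.4%

grade % = 100 × tan 11° = 100 × 0.1944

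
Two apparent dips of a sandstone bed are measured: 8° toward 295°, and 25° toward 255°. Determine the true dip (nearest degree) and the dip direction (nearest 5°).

true dip 30°, dip direction 220°

Each apparent-dip line lies in the plane. As unit vectors (x east, y north, z up), v₁ plunges 8°→295° and v₂ plunges 25°→255°.
n = v₁ × v₂ = (-0.210, -0.257, 0.577) (taken with n_z > 0).
True dip = arccos(n_z / |n|) = arccos(0.8668) = 29.9°.
Dip direction = atan2(-0.210, -0.257) = 219° (azimuth of n's horizontal projection).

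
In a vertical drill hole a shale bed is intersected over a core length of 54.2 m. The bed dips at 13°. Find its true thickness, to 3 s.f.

52.8 m

True thickness t = h · cos(dip) = 54.2 × cos 13°
t = 54.2 × 0.9744 = 52.811 m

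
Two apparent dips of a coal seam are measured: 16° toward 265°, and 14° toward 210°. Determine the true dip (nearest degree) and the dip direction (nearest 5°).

true dip 17°, dip direction 245°

Each apparent-dip line lies in the plane. As unit vectors (x east, y north, z up), v₁ plunges 16°→265° and v₂ plunges 14°→210°.
Cross product v₁ × v₂ gives the pole to the plane: n ∝ (-0.211, -0.098, 0.764).
Dip δ = arctan(|n_h|/n_z) = arctan(0.233/0.764) = 17.0°.
The horizontal component of n points toward azimuth atan2(n_x, n_y) = 245°, the dip direction.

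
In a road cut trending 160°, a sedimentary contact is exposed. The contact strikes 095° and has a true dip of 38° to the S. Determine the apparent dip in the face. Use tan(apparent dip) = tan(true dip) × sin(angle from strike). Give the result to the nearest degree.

The strike is 095° and the section trends 160°; the acute angle between them is β = 65°.
tan α = tan 38° × sin 65° = 0.7813 × 0.9063 = 0.7081
apparent dip = arctan 0.7081 = 35.30°

35°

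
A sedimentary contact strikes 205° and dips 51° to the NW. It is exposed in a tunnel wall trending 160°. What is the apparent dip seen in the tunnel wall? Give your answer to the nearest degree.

41°

Angle between strike (205°) and section (160°): β = 45°.
tan(apparent dip) = tan 51° · sin 45° = 0.8732
apparent dip = arctan 0.8732 = 41.13°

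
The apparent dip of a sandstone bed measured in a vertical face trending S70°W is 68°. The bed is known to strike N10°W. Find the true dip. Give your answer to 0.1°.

The section is 80° from the strike.
tan δ = tan α / sin β = tan 68° / sin 80° = 2.4751 / 0.9848 = 2.5133
δ = arctan(2.5133) = 68.30°

68.3°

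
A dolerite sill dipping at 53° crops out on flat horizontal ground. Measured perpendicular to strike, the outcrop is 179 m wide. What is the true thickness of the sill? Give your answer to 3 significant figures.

True thickness t = w · sin(dip) = 179 × sin 53°
t = 179 × 0.7986 = 142.956 m

143 m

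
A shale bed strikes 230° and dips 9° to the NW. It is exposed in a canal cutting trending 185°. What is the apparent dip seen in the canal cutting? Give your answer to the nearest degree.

6°

Angle between strike (230°) and section (185°): β = 45°.
tan(apparent dip) = tan 9° · sin 45° = 0.1120
apparent dip = arctan 0.1120 = 6.39°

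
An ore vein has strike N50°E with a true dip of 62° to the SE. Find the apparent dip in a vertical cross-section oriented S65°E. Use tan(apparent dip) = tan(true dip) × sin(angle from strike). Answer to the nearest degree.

60°

The section lies 65° from the strike.
tan(apparent dip) = tan 62° · sin 65° = 1.7045
apparent dip = arctan 1.7045 = 59.60°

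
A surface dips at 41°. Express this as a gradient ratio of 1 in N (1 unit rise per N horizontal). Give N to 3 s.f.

1 in 1.15

1 : N means tan θ = 1/N, so N = 1/tan 41° = 1/0.8693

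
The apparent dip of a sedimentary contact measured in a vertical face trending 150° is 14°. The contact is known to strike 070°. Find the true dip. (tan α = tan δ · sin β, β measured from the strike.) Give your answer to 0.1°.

14.2°

The section is 80° from the strike.
tan(true dip) = tan 14° / sin 80° = 0.2532
δ = arctan(0.2532) = 14.21°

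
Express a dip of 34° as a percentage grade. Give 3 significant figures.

grade % = 100 × tan 34° = 100 × 0.6745

67.5%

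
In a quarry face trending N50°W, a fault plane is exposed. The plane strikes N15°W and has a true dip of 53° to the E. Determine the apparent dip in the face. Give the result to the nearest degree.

37°

Angle between strike (N15°W) and section (N50°W): β = 35°.
tan(apparent dip) = tan 53° · sin 35° = 0.7612
α = arctan(0.7612) = 37.28°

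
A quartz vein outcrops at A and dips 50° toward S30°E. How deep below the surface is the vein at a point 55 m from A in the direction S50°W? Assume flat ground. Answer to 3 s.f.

The hole lies 80° from the dip direction, so the down-dip offset is 55 × cos 80° = 9.55 m.
Depth = down-dip offset × tan(dip) = 9.55 × tan 50° = 9.55 × 1.1918
Depth = 11.38 m

11.4 m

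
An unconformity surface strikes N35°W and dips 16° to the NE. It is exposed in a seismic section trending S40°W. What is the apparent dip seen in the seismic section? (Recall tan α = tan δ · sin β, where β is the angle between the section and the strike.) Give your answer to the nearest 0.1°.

The strike is N35°W and the section trends S40°W; the acute angle between them is β = 75°.
tan α = tan 16° × sin 75° = 0.2867 × 0.9659 = 0.2770
α = arctan(0.2770) = 15.48°

15.5°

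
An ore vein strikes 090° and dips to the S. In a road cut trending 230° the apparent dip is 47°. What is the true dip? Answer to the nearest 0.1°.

The section is 40° from the strike.
tan δ = tan α / sin β = tan 47° / sin 40° = 1.0724 / 0.6428 = 1.6683
true dip = arctan 1.6683 = 59.06°

59.1°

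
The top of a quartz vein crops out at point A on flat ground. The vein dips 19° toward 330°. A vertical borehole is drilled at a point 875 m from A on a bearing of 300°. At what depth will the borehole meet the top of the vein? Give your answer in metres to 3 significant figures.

The hole lies 30° from the dip direction, so the down-dip offset is 875 × cos 30° = 757.77 m.
Depth = down-dip offset × tan(dip) = 757.77 × tan 19° = 757.77 × 0.3443
Depth = 260.92 m

261 m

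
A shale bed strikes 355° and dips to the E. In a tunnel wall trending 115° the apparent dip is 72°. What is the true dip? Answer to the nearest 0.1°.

The section is 60° from the strike.
tan δ = tan α / sin β = tan 72° / sin 60° = 3.0777 / 0.8660 = 3.5538
true dip = arctan 3.5538 = 74.28°

74.3°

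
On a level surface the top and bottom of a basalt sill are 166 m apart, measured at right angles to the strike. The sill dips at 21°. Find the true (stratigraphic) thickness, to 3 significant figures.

True thickness t = w · sin(dip) = 166 × sin 21°
t = 166 × 0.3584 = 59.489 m

59.5 m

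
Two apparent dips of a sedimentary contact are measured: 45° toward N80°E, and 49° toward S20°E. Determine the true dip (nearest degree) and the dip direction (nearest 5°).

true dip 55°, dip direction 125°

Each apparent-dip line lies in the plane. As unit vectors (x east, y north, z up), v₁ plunges 45°→N80°E and v₂ plunges 49°→S20°E.
The plane normal is n = v₁ × v₂ ∝ (0.529, -0.367, 0.457).
True dip = arccos(n_z / |n|) = arccos(0.5789) = 54.6°.
The horizontal component of n points toward azimuth atan2(n_x, n_y) = 125°, the dip direction.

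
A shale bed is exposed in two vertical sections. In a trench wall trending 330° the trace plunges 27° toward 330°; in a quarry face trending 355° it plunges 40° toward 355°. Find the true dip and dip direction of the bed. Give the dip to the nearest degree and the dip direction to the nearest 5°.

The two traces are lines in the plane: v₁ = (sin 330°·cos 27°, cos 330°·cos 27°, −sin 27°), v₂ = (sin 355°·cos 40°, cos 355°·cos 40°, −sin 40°).
n = v₁ × v₂ = (0.150, 0.256, 0.288) (taken with n_z > 0).
Dip δ = arctan(|n_h|/n_z) = arctan(0.297/0.288) = 45.8°.
The horizontal component of n points toward azimuth atan2(n_x, n_y) = 30°, the dip direction.

true dip 46°, dip direction 030°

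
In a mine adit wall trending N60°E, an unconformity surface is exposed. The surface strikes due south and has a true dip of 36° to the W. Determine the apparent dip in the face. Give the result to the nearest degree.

The strike is due south and the section trends N60°E; the acute angle between them is β = 60°.
tan(apparent dip) = tan 36° · sin 60° = 0.6292
α = arctan(0.6292) = 32.18°

32°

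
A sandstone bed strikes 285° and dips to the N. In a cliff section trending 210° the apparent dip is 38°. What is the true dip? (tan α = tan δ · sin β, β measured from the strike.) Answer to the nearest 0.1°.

β = acute angle between strike 285° and section 210° = 75°.
tan δ = tan α / sin β = tan 38° / sin 75° = 0.7813 / 0.9659 = 0.8088
true dip = arctan 0.8088 = 38.97°

39.0°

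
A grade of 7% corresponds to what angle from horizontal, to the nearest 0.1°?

4.0°

tan θ = 7/100 = 0.0700
θ = arctan(0.0700) = 4.00°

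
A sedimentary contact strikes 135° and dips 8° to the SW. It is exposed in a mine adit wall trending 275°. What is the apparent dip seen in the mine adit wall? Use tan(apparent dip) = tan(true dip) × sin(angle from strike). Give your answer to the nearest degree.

Angle between strike (135°) and section (275°): β = 40°.
tan(apparent dip) = tan 8° · sin 40° = 0.0903
α = arctan(0.0903) = 5.16°

5°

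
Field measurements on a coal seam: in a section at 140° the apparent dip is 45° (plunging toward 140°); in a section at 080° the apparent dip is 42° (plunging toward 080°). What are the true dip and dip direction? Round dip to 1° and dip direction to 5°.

The two traces are lines in the plane: v₁ = (sin 140°·cos 45°, cos 140°·cos 45°, −sin 45°), v₂ = (sin 80°·cos 42°, cos 80°·cos 42°, −sin 42°).
The plane normal is n = v₁ × v₂ ∝ (0.454, -0.213, 0.455).
tan δ = √(n_x²+n_y²)/n_z = 0.501/0.455, so δ = 47.8°.
Dip direction = atan2(0.454, -0.213) = 115° (azimuth of n's horizontal projection).

true dip 48°, dip direction 115°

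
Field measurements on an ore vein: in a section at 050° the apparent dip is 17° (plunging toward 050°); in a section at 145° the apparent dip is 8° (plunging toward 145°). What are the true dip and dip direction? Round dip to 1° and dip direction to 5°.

Each apparent-dip line lies in the plane. As unit vectors (x east, y north, z up), v₁ plunges 17°→050° and v₂ plunges 8°→145°.
Cross product v₁ × v₂ gives the pole to the plane: n ∝ (0.323, 0.064, 0.943).
Dip δ = arctan(|n_h|/n_z) = arctan(0.329/0.943) = 19.2°.
Dip direction = atan2(0.323, 0.064) = 79° (azimuth of n's horizontal projection).

true dip 19°, dip direction 080°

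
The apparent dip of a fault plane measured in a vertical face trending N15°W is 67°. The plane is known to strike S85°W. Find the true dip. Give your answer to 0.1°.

β = acute angle between strike S85°W and section N15°W = 80°.
tan δ = tan α / sin β = tan 67° / sin 80° = 2.3559 / 0.9848 = 2.3922
δ = arctan(2.3922) = 67.31°

67.3°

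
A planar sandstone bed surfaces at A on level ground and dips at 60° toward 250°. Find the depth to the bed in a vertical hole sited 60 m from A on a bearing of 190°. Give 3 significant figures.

52.0 m

The hole lies 60° from the dip direction, so the down-dip offset is 60 × cos 60° = 30.00 m.
Depth = down-dip offset × tan(dip) = 30.00 × tan 60° = 30.00 × 1.7321
Depth = 51.96 m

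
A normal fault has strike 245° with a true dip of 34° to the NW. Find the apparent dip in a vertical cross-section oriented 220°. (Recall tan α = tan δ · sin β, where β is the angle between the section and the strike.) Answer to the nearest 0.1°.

The strike is 245° and the section trends 220°; the acute angle between them is β = 25°.
tan(apparent dip) = tan 34° · sin 25° = 0.2851
α = arctan(0.2851) = 15.91°

15.9°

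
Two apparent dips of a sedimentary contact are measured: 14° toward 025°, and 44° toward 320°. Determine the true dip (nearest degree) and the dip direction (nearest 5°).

The two traces are lines in the plane: v₁ = (sin 25°·cos 14°, cos 25°·cos 14°, −sin 14°), v₂ = (sin 320°·cos 44°, cos 320°·cos 44°, −sin 44°).
Cross product v₁ × v₂ gives the pole to the plane: n ∝ (-0.478, 0.397, 0.633).
Dip δ = arctan(|n_h|/n_z) = arctan(0.621/0.633) = 44.5°.
The horizontal component of n points toward azimuth atan2(n_x, n_y) = 310°, the dip direction.

true dip 44°, dip direction 310°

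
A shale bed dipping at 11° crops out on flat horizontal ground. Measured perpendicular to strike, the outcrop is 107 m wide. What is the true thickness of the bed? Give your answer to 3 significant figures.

20.4 m

True thickness t = w · sin(dip) = 107 × sin 11°
t = 107 × 0.1908 = 20.417 m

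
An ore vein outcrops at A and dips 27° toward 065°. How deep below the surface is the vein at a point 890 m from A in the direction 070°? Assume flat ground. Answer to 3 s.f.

452 m

The hole lies 5° from the dip direction, so the down-dip offset is 890 × cos 5° = 886.61 m.
Depth = down-dip offset × tan(dip) = 886.61 × tan 27° = 886.61 × 0.5095
Depth = 451.75 m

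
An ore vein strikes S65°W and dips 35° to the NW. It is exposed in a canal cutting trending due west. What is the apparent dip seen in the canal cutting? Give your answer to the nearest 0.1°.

16.5°

Angle between strike (S65°W) and section (due west): β = 25°.
tan(apparent dip) = tan 35° · sin 25° = 0.2959
α = arctan(0.2959) = 16.48°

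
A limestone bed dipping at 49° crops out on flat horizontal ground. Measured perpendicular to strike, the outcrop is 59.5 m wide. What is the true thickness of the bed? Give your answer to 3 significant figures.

True thickness t = w · sin(dip) = 59.5 × sin 49°
t = 59.5 × 0.7547 = 44.905 m

44.9 m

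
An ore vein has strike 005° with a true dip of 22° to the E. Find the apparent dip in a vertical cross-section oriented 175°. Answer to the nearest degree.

Angle between strike (005°) and section (175°): β = 10°.
tan α = tan 22° × sin 10° = 0.4040 × 0.1736 = 0.0702
apparent dip = arctan 0.0702 = 4.01°

4°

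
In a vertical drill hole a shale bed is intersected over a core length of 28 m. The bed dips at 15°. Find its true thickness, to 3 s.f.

True thickness t = h · cos(dip) = 28 × cos 15°
t = 28 × 0.9659 = 27.046 m

27.0 m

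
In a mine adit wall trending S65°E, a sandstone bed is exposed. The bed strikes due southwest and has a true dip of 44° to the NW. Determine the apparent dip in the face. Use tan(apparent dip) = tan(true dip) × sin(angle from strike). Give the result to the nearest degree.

42°

The section lies 70° from the strike.
tan α = tan 44° × sin 70° = 0.9657 × 0.9397 = 0.9075
apparent dip = arctan 0.9075 = 42.22°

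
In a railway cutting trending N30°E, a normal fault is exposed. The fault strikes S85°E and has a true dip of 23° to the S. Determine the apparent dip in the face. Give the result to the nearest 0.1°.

The strike is S85°E and the section trends N30°E; the acute angle between them is β = 65°.
tan(apparent dip) = tan 23° · sin 65° = 0.3847
apparent dip = arctan 0.3847 = 21.04°

21.0°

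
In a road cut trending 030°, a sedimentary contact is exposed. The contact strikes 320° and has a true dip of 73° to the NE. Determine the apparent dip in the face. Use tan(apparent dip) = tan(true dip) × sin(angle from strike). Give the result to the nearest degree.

72°

The section lies 70° from the strike.
tan α = tan 73° × sin 70° = 3.2709 × 0.9397 = 3.0736
apparent dip = arctan 3.0736 = 71.98°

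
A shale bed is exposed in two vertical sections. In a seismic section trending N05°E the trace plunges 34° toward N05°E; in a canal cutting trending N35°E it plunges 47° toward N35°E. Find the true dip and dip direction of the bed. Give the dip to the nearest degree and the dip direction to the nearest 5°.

The two traces are lines in the plane: v₁ = (sin 5°·cos 34°, cos 5°·cos 34°, −sin 34°), v₂ = (sin 35°·cos 47°, cos 35°·cos 47°, −sin 47°).
n = v₁ × v₂ = (0.292, 0.166, 0.283) (taken with n_z > 0).
True dip = arccos(n_z / |n|) = arccos(0.6444) = 49.9°.
Dip direction = atan2(0.292, 0.166) = 60° (azimuth of n's horizontal projection).

true dip 50°, dip direction 060°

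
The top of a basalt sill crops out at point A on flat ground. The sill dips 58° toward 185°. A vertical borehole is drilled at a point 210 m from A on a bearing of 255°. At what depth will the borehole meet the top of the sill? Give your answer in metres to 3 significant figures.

The hole lies 70° from the dip direction, so the down-dip offset is 210 × cos 70° = 71.82 m.
Depth = down-dip offset × tan(dip) = 71.82 × tan 58° = 71.82 × 1.6003
Depth = 114.94 m

115 m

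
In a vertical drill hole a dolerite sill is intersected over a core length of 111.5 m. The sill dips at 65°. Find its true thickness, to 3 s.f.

True thickness t = h · cos(dip) = 111.5 × cos 65°
t = 111.5 × 0.4226 = 47.122 m

47.1 m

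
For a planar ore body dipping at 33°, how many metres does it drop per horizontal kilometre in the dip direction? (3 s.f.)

drop per km = 1000 × tan 33° = 1000 × 0.6494

649 m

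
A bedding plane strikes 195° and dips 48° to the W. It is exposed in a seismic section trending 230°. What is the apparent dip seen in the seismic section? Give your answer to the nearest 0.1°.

The section lies 35° from the strike.
tan(apparent dip) = tan 48° · sin 35° = 0.6370
α = arctan(0.6370) = 32.50°

32.5°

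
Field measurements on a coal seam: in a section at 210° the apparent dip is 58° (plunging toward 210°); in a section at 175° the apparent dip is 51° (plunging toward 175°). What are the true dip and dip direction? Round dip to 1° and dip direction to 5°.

The two traces are lines in the plane: v₁ = (sin 210°·cos 58°, cos 210°·cos 58°, −sin 58°), v₂ = (sin 175°·cos 51°, cos 175°·cos 51°, −sin 51°).
Cross product v₁ × v₂ gives the pole to the plane: n ∝ (-0.175, -0.252, 0.191).
True dip = arccos(n_z / |n|) = arccos(0.5286) = 58.1°.
Dip direction = atan2(-0.175, -0.252) = 215° (azimuth of n's horizontal projection).

true dip 58°, dip direction 215°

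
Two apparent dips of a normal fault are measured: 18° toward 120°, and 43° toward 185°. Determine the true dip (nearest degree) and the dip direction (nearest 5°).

Represent each trace as a vector plunging at its apparent dip toward its trend (east-north-up frame): v₁ = (0.824, -0.476, -0.309), v₂ = (-0.064, -0.729, -0.682).
n = v₁ × v₂ = (-0.099, -0.581, 0.630) (taken with n_z > 0).
Dip δ = arctan(|n_h|/n_z) = arctan(0.590/0.630) = 43.1°.
The horizontal component of n points toward azimuth atan2(n_x, n_y) = 190°, the dip direction.

true dip 43°, dip direction 190°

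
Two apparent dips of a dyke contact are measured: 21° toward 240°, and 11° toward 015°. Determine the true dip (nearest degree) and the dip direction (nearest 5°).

true dip 37°, dip direction 300°

The two traces are lines in the plane: v₁ = (sin 240°·cos 21°, cos 240°·cos 21°, −sin 21°), v₂ = (sin 15°·cos 11°, cos 15°·cos 11°, −sin 11°).
Cross product v₁ × v₂ gives the pole to the plane: n ∝ (-0.429, 0.245, 0.648).
True dip = arccos(n_z / |n|) = arccos(0.7952) = 37.3°.
Dip direction = azimuth of (n_x, n_y) = atan2(-0.429, 0.245) = 300°.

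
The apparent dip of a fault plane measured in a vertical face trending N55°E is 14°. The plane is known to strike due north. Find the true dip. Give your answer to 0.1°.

16.9°

β = acute angle between strike due north and section N55°E = 55°.
tan δ = tan α / sin β = tan 14° / sin 55° = 0.2493 / 0.8192 = 0.3044
δ = arctan(0.3044) = 16.93°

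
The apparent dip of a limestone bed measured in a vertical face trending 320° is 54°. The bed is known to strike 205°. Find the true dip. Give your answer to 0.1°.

56.6°

β = acute angle between strike 205° and section 320° = 65°.
tan δ = tan α / sin β = tan 54° / sin 65° = 1.3764 / 0.9063 = 1.5187
δ = arctan(1.5187) = 56.64°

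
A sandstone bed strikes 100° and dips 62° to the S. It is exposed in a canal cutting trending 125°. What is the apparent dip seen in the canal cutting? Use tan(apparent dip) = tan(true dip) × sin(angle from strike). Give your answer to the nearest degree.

38°

The strike is 100° and the section trends 125°; the acute angle between them is β = 25°.
tan(apparent dip) = tan 62° · sin 25° = 0.7948
α = arctan(0.7948) = 38.48°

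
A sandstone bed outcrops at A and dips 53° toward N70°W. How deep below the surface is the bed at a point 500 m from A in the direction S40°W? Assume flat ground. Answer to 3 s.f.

227 m

The hole lies 70° from the dip direction, so the down-dip offset is 500 × cos 70° = 171.01 m.
Depth = down-dip offset × tan(dip) = 171.01 × tan 53° = 171.01 × 1.3270
Depth = 226.94 m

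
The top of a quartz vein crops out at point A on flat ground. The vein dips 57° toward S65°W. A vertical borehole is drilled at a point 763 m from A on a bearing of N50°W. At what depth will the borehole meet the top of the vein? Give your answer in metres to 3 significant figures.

497 m

The hole lies 65° from the dip direction, so the down-dip offset is 763 × cos 65° = 322.46 m.
Depth = down-dip offset × tan(dip) = 322.46 × tan 57° = 322.46 × 1.5399
Depth = 496.54 m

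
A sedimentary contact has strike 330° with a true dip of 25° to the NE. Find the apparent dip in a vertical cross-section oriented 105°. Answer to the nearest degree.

The section lies 45° from the strike.
tan α = tan 25° × sin 45° = 0.4663 × 0.7071 = 0.3297
apparent dip = arctan 0.3297 = 18.25°

18°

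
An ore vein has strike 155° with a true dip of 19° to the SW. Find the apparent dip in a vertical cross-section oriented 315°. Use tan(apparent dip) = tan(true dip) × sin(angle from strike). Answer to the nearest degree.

7°

Angle between strike (155°) and section (315°): β = 20°.
tan α = tan 19° × sin 20° = 0.3443 × 0.3420 = 0.1178
α = arctan(0.1178) = 6.72°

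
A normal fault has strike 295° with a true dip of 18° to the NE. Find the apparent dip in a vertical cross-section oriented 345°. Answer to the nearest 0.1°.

14.0°

The section lies 50° from the strike.
tan(apparent dip) = tan 18° · sin 50° = 0.2489
α = arctan(0.2489) = 13.98°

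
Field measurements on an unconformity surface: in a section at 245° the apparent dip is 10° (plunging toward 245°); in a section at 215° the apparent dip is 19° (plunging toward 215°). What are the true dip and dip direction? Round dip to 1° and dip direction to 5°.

Represent each trace as a vector plunging at its apparent dip toward its trend (east-north-up frame): v₁ = (-0.893, -0.416, -0.174), v₂ = (-0.542, -0.775, -0.326).
The plane normal is n = v₁ × v₂ ∝ (0.001, -0.196, 0.466).
Dip δ = arctan(|n_h|/n_z) = arctan(0.196/0.466) = 22.9°.
The horizontal component of n points toward azimuth atan2(n_x, n_y) = 180°, the dip direction.

true dip 23°, dip direction 180°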